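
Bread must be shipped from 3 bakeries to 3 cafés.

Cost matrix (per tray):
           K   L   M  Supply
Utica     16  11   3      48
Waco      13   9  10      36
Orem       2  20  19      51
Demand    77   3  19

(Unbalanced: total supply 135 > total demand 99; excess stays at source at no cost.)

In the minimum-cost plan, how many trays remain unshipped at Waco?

7

An optimal plan:
  Utica→M: 19 × 3 = 57
  Waco→K: 26 × 13 = 338
  Waco→L: 3 × 9 = 27
  Orem→K: 51 × 2 = 102
Total cost = 524.
Waco ships 29 of its 36, leaving 7.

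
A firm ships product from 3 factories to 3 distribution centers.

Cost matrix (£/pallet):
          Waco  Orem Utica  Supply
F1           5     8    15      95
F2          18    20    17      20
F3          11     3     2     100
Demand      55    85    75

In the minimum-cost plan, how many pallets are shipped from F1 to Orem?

Solving gives:
  F1–Waco: 55 × £5 = £275
  F1–Orem: 40 × £8 = £320
  F2–Utica: 20 × £17 = £340
  F3–Orem: 45 × £3 = £135
  F3–Utica: 55 × £2 = £110
Total cost = £1180.
So F1→Orem carries 40 pallets.

40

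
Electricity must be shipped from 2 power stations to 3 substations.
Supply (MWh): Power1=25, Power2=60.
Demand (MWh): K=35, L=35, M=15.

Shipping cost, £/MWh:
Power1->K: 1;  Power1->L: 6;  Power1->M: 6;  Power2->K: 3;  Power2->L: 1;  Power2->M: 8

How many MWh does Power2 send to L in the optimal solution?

The minimum-cost plan:
  Power1->K: 25 × £1 = £25
  Power2->K: 10 × £3 = £30
  Power2->L: 35 × £1 = £35
  Power2->M: 15 × £8 = £120
Total cost = £210.
So Power2→L carries 35 MWh.

35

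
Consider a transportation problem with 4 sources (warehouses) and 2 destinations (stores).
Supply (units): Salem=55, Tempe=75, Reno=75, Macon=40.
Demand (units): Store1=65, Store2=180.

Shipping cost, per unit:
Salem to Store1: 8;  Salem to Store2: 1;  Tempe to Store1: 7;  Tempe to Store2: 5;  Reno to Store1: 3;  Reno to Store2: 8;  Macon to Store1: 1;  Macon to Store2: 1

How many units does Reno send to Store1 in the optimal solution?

65

Solving gives:
  Salem to Store2: 55 units
  Tempe to Store2: 75 units
  Reno to Store1: 65 units
  Reno to Store2: 10 units
  Macon to Store2: 40 units
Total cost = 745.
So Reno→Store1 carries 65 units.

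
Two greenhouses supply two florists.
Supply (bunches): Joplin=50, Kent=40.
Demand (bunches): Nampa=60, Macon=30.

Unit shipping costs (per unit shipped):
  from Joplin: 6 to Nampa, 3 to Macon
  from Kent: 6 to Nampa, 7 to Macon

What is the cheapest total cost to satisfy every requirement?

450

A cheapest plan:
  Joplin to Nampa: 20 × 6 = 120
  Joplin to Macon: 30 × 3 = 90
  Kent to Nampa: 40 × 6 = 240
Total = 120 + 90 + 240 = 450.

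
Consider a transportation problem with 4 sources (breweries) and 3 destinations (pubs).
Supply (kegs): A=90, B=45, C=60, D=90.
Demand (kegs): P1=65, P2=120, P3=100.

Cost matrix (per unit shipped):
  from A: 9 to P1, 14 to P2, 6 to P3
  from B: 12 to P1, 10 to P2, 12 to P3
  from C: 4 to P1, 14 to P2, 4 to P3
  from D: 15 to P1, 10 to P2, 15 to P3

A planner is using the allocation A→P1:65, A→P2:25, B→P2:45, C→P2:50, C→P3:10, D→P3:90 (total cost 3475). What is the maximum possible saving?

1315

Current plan cost = 65·9 + 25·14 + 45·10 + 50·14 + 10·4 + 90·15 = 3475.
Optimal plan:
  A–P3: 90 kegs
  B–P1: 5 kegs
  B–P2: 30 kegs
  B–P3: 10 kegs
  C–P1: 60 kegs
  D–P2: 90 kegs
Optimal cost = 2160.
Saving = 3475 − 2160 = 1315.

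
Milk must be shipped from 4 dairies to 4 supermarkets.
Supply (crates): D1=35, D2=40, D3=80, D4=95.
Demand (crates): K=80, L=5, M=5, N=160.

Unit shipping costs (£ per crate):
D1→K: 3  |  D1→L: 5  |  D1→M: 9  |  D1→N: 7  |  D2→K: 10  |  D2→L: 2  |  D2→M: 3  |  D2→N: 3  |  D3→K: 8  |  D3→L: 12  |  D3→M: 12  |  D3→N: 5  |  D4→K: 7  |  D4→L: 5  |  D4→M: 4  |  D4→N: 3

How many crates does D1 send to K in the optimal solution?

35

Optimal shipments:
  D1→K: 35 crates
  D2→L: 5 crates
  D2→M: 5 crates
  D2→N: 30 crates
  D3→K: 45 crates
  D3→N: 35 crates
  D4→N: 95 crates
Total cost = £1040.
So D1→K carries 35 crates.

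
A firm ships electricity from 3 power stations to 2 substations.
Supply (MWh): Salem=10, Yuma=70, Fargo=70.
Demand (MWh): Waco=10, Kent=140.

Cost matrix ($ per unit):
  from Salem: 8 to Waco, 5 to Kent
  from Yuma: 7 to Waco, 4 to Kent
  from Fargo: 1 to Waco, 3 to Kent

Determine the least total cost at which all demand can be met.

520

Optimal allocation:
  Salem→Kent: 10 MWh
  Yuma→Kent: 70 MWh
  Fargo→Waco: 10 MWh
  Fargo→Kent: 60 MWh
Total cost = $520.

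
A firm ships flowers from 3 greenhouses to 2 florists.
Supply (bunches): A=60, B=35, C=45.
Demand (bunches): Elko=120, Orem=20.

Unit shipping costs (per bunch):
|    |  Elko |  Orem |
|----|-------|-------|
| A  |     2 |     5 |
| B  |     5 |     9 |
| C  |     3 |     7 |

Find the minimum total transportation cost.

A cheapest plan:
  A to Elko: 40 × 2 = 80
  A to Orem: 20 × 5 = 100
  B to Elko: 35 × 5 = 175
  C to Elko: 45 × 3 = 135
Total = 80 + 100 + 175 + 135 = 490.
(Supply check: A ships 60; B ships 35; C ships 45.)

490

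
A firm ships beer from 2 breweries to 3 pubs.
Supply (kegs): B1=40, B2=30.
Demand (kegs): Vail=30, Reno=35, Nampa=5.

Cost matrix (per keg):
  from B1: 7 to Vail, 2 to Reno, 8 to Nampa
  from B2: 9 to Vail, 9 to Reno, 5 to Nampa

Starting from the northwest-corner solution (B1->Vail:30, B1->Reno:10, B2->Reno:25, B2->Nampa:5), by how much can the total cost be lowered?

Current plan cost = 30·7 + 10·2 + 25·9 + 5·5 = 480.
Optimal plan:
  B1 to Vail: 5 × 7 = 35
  B1 to Reno: 35 × 2 = 70
  B2 to Vail: 25 × 9 = 225
  B2 to Nampa: 5 × 5 = 25
Optimal cost = 355.
Saving = 480 − 355 = 125.

125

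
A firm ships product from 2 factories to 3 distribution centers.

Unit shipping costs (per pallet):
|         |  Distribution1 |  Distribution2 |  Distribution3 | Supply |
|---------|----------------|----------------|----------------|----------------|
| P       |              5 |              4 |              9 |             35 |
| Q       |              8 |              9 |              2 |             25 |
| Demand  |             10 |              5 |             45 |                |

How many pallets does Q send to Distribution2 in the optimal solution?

Optimal shipments:
  P→Distribution1: 10 × 5 = 50
  P→Distribution2: 5 × 4 = 20
  P→Distribution3: 20 × 9 = 180
  Q→Distribution3: 25 × 2 = 50
Total cost = 300.
The route Q→Distribution2 is not used.

0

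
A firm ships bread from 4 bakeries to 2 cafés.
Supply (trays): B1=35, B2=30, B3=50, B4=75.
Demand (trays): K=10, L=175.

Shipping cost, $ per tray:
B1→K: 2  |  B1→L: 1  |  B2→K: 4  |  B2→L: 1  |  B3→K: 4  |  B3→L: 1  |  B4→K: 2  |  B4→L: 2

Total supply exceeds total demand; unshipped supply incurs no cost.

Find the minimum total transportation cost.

One minimum-cost allocation:
  B1->L: 35 × $1 = $35
  B2->L: 30 × $1 = $30
  B3->L: 50 × $1 = $50
  B4->K: 10 × $2 = $20
  B4->L: 60 × $2 = $120
Total = 35 + 30 + 50 + 20 + 120 = $255.
(Supply check: B1 ships 35; B2 ships 30; B3 ships 50; B4 ships 70.)

255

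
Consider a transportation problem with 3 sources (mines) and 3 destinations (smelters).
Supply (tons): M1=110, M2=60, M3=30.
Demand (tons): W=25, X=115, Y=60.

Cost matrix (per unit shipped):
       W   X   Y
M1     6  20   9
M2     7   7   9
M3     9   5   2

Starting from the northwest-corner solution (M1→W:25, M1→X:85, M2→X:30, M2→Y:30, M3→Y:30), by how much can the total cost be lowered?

630

Current plan cost = 25·6 + 85·20 + 30·7 + 30·9 + 30·2 = 2390.
Optimal plan:
  M1–W: 25 × 6 = 150
  M1–X: 25 × 20 = 500
  M1–Y: 60 × 9 = 540
  M2–X: 60 × 7 = 420
  M3–X: 30 × 5 = 150
Optimal cost = 1760.
Saving = 2390 − 1760 = 630.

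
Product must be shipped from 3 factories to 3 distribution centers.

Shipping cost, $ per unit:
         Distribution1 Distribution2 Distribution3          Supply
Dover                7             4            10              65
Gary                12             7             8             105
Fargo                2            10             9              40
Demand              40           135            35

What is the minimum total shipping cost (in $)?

1110

A cheapest plan:
  Dover–Distribution2: 65 × $4 = $260
  Gary–Distribution2: 70 × $7 = $490
  Gary–Distribution3: 35 × $8 = $280
  Fargo–Distribution1: 40 × $2 = $80
Total = 260 + 490 + 280 + 80 = $1110.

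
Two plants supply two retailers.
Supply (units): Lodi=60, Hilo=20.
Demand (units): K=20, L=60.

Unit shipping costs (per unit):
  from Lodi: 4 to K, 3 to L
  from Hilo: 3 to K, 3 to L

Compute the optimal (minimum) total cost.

One minimum-cost allocation:
  Lodi->L: 60 × 3 = 180
  Hilo->K: 20 × 3 = 60
Total = 180 + 60 = 240.

240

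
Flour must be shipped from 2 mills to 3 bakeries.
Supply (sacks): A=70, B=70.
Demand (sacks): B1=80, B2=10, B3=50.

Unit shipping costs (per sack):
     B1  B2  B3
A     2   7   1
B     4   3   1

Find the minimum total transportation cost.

260

One minimum-cost allocation:
  A→B1: 70 sacks
  B→B1: 10 sacks
  B→B2: 10 sacks
  B→B3: 50 sacks
Total cost = 260.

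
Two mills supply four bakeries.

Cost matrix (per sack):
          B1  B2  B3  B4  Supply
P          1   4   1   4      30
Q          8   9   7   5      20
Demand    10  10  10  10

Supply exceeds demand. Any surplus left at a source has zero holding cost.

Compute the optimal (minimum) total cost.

110

An optimal shipping plan:
  P–B1: 10 sacks
  P–B2: 10 sacks
  P–B3: 10 sacks
  Q–B4: 10 sacks
Total cost = 110.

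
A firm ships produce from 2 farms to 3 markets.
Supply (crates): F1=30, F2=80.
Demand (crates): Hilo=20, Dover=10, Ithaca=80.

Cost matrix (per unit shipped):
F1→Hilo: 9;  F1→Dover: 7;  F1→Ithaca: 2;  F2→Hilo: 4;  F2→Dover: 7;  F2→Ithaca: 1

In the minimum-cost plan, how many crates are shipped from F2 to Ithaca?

Solving gives:
  F1–Dover: 10 crates
  F1–Ithaca: 20 crates
  F2–Hilo: 20 crates
  F2–Ithaca: 60 crates
Total cost = 250.
So F2→Ithaca carries 60 crates.

60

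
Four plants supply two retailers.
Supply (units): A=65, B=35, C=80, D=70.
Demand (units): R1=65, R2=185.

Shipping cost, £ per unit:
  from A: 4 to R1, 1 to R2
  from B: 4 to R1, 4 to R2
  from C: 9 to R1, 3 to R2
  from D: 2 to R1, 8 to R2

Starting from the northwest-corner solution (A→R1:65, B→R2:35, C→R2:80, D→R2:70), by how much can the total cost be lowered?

Current plan cost = 65·4 + 35·4 + 80·3 + 70·8 = £1200.
Optimal plan:
  A→R2: 65 units
  B→R2: 35 units
  C→R2: 80 units
  D→R1: 65 units
  D→R2: 5 units
Optimal cost = £615.
Saving = 1200 − 615 = £585.

585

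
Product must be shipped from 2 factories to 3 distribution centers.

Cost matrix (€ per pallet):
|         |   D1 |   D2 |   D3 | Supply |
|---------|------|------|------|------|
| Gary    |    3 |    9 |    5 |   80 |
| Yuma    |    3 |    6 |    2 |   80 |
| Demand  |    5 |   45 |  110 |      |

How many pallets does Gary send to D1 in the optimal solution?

5

Optimal shipments:
  Gary–D1: 5 pallets
  Gary–D2: 45 pallets
  Gary–D3: 30 pallets
  Yuma–D3: 80 pallets
Total cost = €730.
So Gary→D1 carries 5 pallets.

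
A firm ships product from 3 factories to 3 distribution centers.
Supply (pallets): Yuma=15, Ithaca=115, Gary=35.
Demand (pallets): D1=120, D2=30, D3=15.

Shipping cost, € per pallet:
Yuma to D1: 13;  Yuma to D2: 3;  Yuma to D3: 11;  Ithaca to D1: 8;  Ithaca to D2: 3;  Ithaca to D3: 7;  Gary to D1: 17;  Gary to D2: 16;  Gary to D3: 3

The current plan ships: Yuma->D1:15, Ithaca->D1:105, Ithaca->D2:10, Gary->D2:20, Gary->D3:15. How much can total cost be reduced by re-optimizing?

155

Current plan cost = 15·13 + 105·8 + 10·3 + 20·16 + 15·3 = €1430.
Optimal plan:
  Yuma→D2: 15 × €3 = €45
  Ithaca→D1: 100 × €8 = €800
  Ithaca→D2: 15 × €3 = €45
  Gary→D1: 20 × €17 = €340
  Gary→D3: 15 × €3 = €45
Optimal cost = €1275.
Saving = 1430 − 1275 = €155.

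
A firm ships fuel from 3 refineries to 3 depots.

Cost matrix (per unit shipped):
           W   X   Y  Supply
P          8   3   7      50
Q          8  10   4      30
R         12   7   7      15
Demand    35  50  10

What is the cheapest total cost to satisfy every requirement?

520

A cheapest plan:
  P–X: 50 × 3 = 150
  Q–W: 30 × 8 = 240
  R–W: 5 × 12 = 60
  R–Y: 10 × 7 = 70
Total = 150 + 240 + 60 + 70 = 520.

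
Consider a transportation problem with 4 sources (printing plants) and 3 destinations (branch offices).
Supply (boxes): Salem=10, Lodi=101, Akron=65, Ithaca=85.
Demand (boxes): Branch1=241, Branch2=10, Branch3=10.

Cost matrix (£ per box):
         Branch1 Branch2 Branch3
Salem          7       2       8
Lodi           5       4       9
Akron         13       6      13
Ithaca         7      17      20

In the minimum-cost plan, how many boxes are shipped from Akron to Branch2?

Optimal shipments:
  Salem->Branch1: 10 × £7 = £70
  Lodi->Branch1: 101 × £5 = £505
  Akron->Branch1: 45 × £13 = £585
  Akron->Branch2: 10 × £6 = £60
  Akron->Branch3: 10 × £13 = £130
  Ithaca->Branch1: 85 × £7 = £595
Total cost = £1945.
So Akron→Branch2 carries 10 boxes.

10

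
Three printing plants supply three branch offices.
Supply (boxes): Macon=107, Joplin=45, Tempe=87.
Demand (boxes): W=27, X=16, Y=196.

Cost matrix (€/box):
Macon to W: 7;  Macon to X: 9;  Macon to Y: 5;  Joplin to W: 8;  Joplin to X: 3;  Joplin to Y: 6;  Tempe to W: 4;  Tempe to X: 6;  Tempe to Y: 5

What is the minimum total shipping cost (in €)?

An optimal shipping plan:
  Macon→Y: 107 × €5 = €535
  Joplin→X: 16 × €3 = €48
  Joplin→Y: 29 × €6 = €174
  Tempe→W: 27 × €4 = €108
  Tempe→Y: 60 × €5 = €300
Total = 535 + 48 + 174 + 108 + 300 = €1165.

1165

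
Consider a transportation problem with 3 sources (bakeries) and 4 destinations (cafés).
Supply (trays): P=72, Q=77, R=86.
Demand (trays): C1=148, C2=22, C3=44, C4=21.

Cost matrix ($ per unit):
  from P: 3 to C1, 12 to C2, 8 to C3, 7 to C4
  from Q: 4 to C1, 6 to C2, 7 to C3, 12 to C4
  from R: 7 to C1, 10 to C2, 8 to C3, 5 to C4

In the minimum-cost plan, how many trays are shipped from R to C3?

44

The minimum-cost plan:
  P→C1: 72 trays
  Q→C1: 55 trays
  Q→C2: 22 trays
  R→C1: 21 trays
  R→C3: 44 trays
  R→C4: 21 trays
Total cost = $1172.
So R→C3 carries 44 trays.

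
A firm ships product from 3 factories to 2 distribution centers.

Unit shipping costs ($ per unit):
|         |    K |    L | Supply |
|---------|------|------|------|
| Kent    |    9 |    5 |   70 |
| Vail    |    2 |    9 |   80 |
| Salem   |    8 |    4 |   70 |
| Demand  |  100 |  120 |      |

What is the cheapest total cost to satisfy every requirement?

870

A cheapest plan:
  Kent→K: 20 × $9 = $180
  Kent→L: 50 × $5 = $250
  Vail→K: 80 × $2 = $160
  Salem→L: 70 × $4 = $280
Total = 180 + 250 + 160 + 280 = $870.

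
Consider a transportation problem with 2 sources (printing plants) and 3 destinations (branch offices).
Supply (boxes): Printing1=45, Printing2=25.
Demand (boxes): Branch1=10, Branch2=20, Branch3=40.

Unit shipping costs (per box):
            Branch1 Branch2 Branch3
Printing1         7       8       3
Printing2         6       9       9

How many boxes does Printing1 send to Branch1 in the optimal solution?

0

Optimal shipments:
  Printing1–Branch2: 5 × 8 = 40
  Printing1–Branch3: 40 × 3 = 120
  Printing2–Branch1: 10 × 6 = 60
  Printing2–Branch2: 15 × 9 = 135
Total cost = 355.
The route Printing1→Branch1 is not used.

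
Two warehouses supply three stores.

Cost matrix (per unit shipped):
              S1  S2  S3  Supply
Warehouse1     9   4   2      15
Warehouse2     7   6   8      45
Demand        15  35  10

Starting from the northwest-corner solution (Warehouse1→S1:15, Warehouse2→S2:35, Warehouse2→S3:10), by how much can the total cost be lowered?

100

Current plan cost = 15·9 + 35·6 + 10·8 = 425.
Optimal plan:
  Warehouse1→S2: 5 units
  Warehouse1→S3: 10 units
  Warehouse2→S1: 15 units
  Warehouse2→S2: 30 units
Optimal cost = 325.
Saving = 425 − 325 = 100.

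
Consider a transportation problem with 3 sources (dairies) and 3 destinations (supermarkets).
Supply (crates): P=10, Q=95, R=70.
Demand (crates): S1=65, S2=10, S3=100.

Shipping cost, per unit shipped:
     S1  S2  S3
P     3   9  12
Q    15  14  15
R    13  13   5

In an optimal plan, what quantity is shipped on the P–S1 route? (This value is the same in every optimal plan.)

The minimum-cost plan:
  P–S1: 10 × 3 = 30
  Q–S1: 55 × 15 = 825
  Q–S2: 10 × 14 = 140
  Q–S3: 30 × 15 = 450
  R–S3: 70 × 5 = 350
Total cost = 1795.
So P→S1 carries 10 crates.

10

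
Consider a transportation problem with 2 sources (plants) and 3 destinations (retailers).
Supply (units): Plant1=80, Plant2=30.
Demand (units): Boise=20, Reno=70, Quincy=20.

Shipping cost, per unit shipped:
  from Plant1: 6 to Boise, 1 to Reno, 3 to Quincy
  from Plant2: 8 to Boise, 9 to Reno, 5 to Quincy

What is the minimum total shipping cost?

310

A cheapest plan:
  Plant1->Boise: 10 × 6 = 60
  Plant1->Reno: 70 × 1 = 70
  Plant2->Boise: 10 × 8 = 80
  Plant2->Quincy: 20 × 5 = 100
Total = 60 + 70 + 80 + 100 = 310.
(Supply check: Plant1 ships 80; Plant2 ships 30.)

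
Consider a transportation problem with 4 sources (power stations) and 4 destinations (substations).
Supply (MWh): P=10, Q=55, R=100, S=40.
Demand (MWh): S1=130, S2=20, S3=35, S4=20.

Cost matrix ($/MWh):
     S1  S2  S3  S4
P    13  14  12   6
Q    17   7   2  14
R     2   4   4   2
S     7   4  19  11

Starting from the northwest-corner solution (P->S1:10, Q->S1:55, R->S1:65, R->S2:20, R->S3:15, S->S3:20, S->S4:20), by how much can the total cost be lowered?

1185

Current plan cost = 10·13 + 55·17 + 65·2 + 20·4 + 15·4 + 20·19 + 20·11 = $1935.
Optimal plan:
  P->S4: 10 × $6 = $60
  Q->S2: 20 × $7 = $140
  Q->S3: 35 × $2 = $70
  R->S1: 90 × $2 = $180
  R->S4: 10 × $2 = $20
  S->S1: 40 × $7 = $280
Optimal cost = $750.
Saving = 1935 − 750 = $1185.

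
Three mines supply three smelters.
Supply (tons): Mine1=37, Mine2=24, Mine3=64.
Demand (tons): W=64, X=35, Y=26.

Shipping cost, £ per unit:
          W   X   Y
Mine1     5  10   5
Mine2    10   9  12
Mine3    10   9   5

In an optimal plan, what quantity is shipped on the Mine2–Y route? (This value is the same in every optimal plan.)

Solving gives:
  Mine1 to W: 37 × £5 = £185
  Mine2 to W: 24 × £10 = £240
  Mine3 to W: 3 × £10 = £30
  Mine3 to X: 35 × £9 = £315
  Mine3 to Y: 26 × £5 = £130
Total cost = £900.
The route Mine2→Y is not used.

0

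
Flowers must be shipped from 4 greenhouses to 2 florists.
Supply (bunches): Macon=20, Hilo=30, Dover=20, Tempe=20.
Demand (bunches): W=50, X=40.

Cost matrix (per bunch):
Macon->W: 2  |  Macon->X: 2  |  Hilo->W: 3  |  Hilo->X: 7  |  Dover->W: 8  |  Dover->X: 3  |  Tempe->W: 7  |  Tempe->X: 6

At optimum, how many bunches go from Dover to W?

Solving gives:
  Macon–W: 20 bunches
  Hilo–W: 30 bunches
  Dover–X: 20 bunches
  Tempe–X: 20 bunches
Total cost = 310.
The route Dover→W is not used.

0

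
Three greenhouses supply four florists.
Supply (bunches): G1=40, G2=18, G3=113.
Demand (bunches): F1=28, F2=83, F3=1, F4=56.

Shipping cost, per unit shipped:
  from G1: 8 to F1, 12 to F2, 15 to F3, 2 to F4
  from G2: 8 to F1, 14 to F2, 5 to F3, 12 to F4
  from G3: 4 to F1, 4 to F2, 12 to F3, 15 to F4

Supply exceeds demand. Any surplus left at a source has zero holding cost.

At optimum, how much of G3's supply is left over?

2

An optimal plan:
  G1→F4: 40 × 2 = 80
  G2→F3: 1 × 5 = 5
  G2→F4: 16 × 12 = 192
  G3→F1: 28 × 4 = 112
  G3→F2: 83 × 4 = 332
Total cost = 721.
G3 ships 111 of its 113, leaving 2.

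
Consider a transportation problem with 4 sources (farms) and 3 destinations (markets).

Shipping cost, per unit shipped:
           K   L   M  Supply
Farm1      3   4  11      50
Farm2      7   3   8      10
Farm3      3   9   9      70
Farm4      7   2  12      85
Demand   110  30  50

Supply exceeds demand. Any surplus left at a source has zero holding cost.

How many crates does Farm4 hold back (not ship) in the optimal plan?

25

An optimal plan:
  Farm1–K: 50 × 3 = 150
  Farm2–M: 10 × 8 = 80
  Farm3–K: 60 × 3 = 180
  Farm3–M: 10 × 9 = 90
  Farm4–L: 30 × 2 = 60
  Farm4–M: 30 × 12 = 360
Total cost = 920.
Farm4 ships 60 of its 85, leaving 25.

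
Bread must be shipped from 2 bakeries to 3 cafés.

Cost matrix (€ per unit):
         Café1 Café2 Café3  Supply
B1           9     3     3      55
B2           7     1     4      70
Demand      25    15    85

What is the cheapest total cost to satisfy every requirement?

A cheapest plan:
  B1–Café3: 55 trays
  B2–Café1: 25 trays
  B2–Café2: 15 trays
  B2–Café3: 30 trays
Total cost = €475.

475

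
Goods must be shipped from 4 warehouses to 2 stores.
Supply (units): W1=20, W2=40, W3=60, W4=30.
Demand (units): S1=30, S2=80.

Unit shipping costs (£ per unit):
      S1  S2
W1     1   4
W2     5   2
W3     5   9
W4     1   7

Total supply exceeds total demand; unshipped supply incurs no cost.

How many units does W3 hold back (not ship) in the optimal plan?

40

An optimal plan:
  W1->S2: 20 units
  W2->S2: 40 units
  W3->S2: 20 units
  W4->S1: 30 units
Total cost = £370.
W3 ships 20 of its 60, leaving 40.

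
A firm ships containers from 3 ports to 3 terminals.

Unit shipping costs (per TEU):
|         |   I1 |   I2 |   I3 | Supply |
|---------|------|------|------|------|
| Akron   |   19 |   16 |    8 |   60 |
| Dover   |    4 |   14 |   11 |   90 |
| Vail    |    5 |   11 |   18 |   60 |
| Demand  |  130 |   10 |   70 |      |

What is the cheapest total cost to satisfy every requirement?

An optimal shipping plan:
  Akron→I3: 60 TEU
  Dover→I1: 80 TEU
  Dover→I3: 10 TEU
  Vail→I1: 50 TEU
  Vail→I2: 10 TEU
Total cost = 1270.

1270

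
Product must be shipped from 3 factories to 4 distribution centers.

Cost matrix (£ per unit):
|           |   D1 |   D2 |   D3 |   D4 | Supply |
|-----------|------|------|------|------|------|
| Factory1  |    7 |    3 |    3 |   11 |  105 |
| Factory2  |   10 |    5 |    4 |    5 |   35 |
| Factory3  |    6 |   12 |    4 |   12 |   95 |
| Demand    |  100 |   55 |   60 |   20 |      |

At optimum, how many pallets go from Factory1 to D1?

Solving gives:
  Factory1 to D1: 5 × £7 = £35
  Factory1 to D2: 55 × £3 = £165
  Factory1 to D3: 45 × £3 = £135
  Factory2 to D3: 15 × £4 = £60
  Factory2 to D4: 20 × £5 = £100
  Factory3 to D1: 95 × £6 = £570
Total cost = £1065.
So Factory1→D1 carries 5 pallets.

5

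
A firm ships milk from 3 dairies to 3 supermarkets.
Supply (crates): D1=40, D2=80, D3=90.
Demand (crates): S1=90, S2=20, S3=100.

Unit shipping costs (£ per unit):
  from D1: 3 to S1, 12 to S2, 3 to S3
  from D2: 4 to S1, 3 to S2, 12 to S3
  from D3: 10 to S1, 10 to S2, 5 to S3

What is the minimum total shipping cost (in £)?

870

A cheapest plan:
  D1 to S1: 30 × £3 = £90
  D1 to S3: 10 × £3 = £30
  D2 to S1: 60 × £4 = £240
  D2 to S2: 20 × £3 = £60
  D3 to S3: 90 × £5 = £450
Total = 90 + 30 + 240 + 60 + 450 = £870.
(Supply check: D1 ships 40; D2 ships 80; D3 ships 90.)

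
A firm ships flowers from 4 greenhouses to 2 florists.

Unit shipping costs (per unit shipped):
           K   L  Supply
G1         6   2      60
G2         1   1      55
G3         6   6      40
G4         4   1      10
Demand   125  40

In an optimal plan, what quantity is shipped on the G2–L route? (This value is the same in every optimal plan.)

Optimal shipments:
  G1→K: 20 bunches
  G1→L: 40 bunches
  G2→K: 55 bunches
  G3→K: 40 bunches
  G4→K: 10 bunches
Total cost = 535.
The route G2→L is not used.

0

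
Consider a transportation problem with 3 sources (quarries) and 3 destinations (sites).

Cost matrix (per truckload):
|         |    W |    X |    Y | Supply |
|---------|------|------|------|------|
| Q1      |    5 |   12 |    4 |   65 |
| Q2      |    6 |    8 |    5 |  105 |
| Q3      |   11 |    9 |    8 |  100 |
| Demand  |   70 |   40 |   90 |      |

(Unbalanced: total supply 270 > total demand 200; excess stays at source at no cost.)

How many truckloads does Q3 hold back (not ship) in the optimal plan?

An optimal plan:
  Q1 to Y: 65 × 4 = 260
  Q2 to W: 70 × 6 = 420
  Q2 to X: 10 × 8 = 80
  Q2 to Y: 25 × 5 = 125
  Q3 to X: 30 × 9 = 270
Total cost = 1155.
Q3 ships 30 of its 100, leaving 70.

70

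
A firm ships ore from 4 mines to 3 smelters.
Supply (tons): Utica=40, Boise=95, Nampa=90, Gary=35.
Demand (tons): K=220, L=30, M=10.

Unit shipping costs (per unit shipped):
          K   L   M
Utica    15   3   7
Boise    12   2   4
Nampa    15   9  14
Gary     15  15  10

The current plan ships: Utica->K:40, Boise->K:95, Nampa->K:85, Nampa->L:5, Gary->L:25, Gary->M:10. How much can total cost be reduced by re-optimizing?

360

Current plan cost = 40·15 + 95·12 + 85·15 + 5·9 + 25·15 + 10·10 = 3535.
Optimal plan:
  Utica→L: 30 × 3 = 90
  Utica→M: 10 × 7 = 70
  Boise→K: 95 × 12 = 1140
  Nampa→K: 90 × 15 = 1350
  Gary→K: 35 × 15 = 525
Optimal cost = 3175.
Saving = 3535 − 3175 = 360.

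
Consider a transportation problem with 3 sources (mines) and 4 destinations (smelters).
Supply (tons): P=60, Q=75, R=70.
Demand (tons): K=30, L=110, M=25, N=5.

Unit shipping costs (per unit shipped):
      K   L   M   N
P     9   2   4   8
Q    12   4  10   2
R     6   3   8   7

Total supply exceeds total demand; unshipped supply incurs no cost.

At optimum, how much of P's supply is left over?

An optimal plan:
  P→L: 35 × 2 = 70
  P→M: 25 × 4 = 100
  Q→L: 35 × 4 = 140
  Q→N: 5 × 2 = 10
  R→K: 30 × 6 = 180
  R→L: 40 × 3 = 120
Total cost = 620.
P ships 60 of its 60, leaving 0.

0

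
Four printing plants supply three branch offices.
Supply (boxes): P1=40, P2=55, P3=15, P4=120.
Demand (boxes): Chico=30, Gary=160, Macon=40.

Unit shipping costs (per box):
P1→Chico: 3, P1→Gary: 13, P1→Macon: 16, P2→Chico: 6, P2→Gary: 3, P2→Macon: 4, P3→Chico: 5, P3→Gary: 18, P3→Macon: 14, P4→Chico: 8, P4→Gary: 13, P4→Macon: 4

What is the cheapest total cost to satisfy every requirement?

1810

Optimal allocation:
  P1 to Chico: 15 × 3 = 45
  P1 to Gary: 25 × 13 = 325
  P2 to Gary: 55 × 3 = 165
  P3 to Chico: 15 × 5 = 75
  P4 to Gary: 80 × 13 = 1040
  P4 to Macon: 40 × 4 = 160
Total = 45 + 325 + 165 + 75 + 1040 + 160 = 1810.
(Supply check: P1 ships 40; P2 ships 55; P3 ships 15; P4 ships 120.)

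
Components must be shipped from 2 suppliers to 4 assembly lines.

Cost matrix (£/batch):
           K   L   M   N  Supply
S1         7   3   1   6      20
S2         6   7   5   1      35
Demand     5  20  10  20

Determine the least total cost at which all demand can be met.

160

One minimum-cost allocation:
  S1 to L: 20 × £3 = £60
  S2 to K: 5 × £6 = £30
  S2 to M: 10 × £5 = £50
  S2 to N: 20 × £1 = £20
Total = 60 + 30 + 50 + 20 = £160.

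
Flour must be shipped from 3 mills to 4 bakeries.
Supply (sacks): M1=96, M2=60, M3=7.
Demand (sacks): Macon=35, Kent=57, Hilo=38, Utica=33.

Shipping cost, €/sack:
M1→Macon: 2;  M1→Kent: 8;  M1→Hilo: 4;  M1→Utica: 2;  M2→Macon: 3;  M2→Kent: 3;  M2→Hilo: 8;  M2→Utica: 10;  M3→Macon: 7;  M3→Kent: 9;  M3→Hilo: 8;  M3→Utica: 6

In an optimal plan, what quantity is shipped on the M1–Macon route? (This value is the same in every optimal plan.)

32

Optimal shipments:
  M1->Macon: 32 × €2 = €64
  M1->Hilo: 31 × €4 = €124
  M1->Utica: 33 × €2 = €66
  M2->Macon: 3 × €3 = €9
  M2->Kent: 57 × €3 = €171
  M3->Hilo: 7 × €8 = €56
Total cost = €490.
So M1→Macon carries 32 sacks.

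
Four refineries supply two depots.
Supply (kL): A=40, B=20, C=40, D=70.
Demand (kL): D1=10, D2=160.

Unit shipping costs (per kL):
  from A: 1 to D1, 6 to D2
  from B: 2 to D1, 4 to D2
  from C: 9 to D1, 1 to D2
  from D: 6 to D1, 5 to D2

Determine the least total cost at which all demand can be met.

660

A cheapest plan:
  A to D1: 10 × 1 = 10
  A to D2: 30 × 6 = 180
  B to D2: 20 × 4 = 80
  C to D2: 40 × 1 = 40
  D to D2: 70 × 5 = 350
Total = 10 + 180 + 80 + 40 + 350 = 660.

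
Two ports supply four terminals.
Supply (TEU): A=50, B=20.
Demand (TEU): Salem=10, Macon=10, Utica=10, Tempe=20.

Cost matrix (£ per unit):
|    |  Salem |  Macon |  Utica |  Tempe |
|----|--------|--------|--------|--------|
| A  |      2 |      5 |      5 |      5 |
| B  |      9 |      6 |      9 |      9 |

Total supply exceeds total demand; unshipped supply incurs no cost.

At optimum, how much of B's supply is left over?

20

An optimal plan:
  A->Salem: 10 TEU
  A->Macon: 10 TEU
  A->Utica: 10 TEU
  A->Tempe: 20 TEU
Total cost = £220.
B ships 0 of its 20, leaving 20.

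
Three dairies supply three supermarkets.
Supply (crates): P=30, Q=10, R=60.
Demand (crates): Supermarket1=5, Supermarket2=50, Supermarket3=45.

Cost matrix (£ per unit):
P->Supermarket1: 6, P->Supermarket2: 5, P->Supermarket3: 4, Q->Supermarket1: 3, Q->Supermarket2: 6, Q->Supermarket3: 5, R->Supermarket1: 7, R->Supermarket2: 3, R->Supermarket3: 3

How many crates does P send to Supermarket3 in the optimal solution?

30

The minimum-cost plan:
  P->Supermarket3: 30 × £4 = £120
  Q->Supermarket1: 5 × £3 = £15
  Q->Supermarket3: 5 × £5 = £25
  R->Supermarket2: 50 × £3 = £150
  R->Supermarket3: 10 × £3 = £30
Total cost = £340.
So P→Supermarket3 carries 30 crates.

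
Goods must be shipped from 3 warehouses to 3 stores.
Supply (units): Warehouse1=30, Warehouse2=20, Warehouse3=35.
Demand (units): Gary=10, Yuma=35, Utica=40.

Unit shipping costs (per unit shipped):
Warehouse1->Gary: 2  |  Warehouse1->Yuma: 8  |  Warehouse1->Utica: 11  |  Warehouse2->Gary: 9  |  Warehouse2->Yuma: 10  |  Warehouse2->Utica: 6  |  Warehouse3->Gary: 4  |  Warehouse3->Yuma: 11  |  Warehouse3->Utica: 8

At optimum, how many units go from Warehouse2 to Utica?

20

Optimal shipments:
  Warehouse1->Yuma: 30 × 8 = 240
  Warehouse2->Utica: 20 × 6 = 120
  Warehouse3->Gary: 10 × 4 = 40
  Warehouse3->Yuma: 5 × 11 = 55
  Warehouse3->Utica: 20 × 8 = 160
Total cost = 615.
So Warehouse2→Utica carries 20 units.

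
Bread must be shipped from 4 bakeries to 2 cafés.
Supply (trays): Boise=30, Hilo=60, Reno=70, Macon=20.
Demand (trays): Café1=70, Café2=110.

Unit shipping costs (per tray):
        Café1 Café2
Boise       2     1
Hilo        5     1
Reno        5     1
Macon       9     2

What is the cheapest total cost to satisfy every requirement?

An optimal shipping plan:
  Boise–Café1: 30 × 2 = 60
  Hilo–Café1: 40 × 5 = 200
  Hilo–Café2: 20 × 1 = 20
  Reno–Café2: 70 × 1 = 70
  Macon–Café2: 20 × 2 = 40
Total = 60 + 200 + 20 + 70 + 40 = 390.
(Supply check: Boise ships 30; Hilo ships 60; Reno ships 70; Macon ships 20.)

390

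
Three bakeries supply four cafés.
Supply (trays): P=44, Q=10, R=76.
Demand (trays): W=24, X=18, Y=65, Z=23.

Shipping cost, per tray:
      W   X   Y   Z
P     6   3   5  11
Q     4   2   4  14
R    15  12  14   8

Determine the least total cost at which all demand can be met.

Optimal allocation:
  P->X: 18 × 3 = 54
  P->Y: 26 × 5 = 130
  Q->W: 10 × 4 = 40
  R->W: 14 × 15 = 210
  R->Y: 39 × 14 = 546
  R->Z: 23 × 8 = 184
Total = 54 + 130 + 40 + 210 + 546 + 184 = 1164.

1164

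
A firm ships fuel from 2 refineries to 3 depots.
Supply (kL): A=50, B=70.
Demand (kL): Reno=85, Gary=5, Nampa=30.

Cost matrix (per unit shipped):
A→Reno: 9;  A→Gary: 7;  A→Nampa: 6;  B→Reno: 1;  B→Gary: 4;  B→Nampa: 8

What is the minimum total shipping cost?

One minimum-cost allocation:
  A–Reno: 15 kL
  A–Gary: 5 kL
  A–Nampa: 30 kL
  B–Reno: 70 kL
Total cost = 420.

420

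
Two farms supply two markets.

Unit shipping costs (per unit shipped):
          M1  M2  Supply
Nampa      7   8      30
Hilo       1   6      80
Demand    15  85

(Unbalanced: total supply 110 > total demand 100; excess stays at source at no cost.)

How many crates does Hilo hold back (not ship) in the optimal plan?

Minimum-cost shipments:
  Nampa–M2: 20 × 8 = 160
  Hilo–M1: 15 × 1 = 15
  Hilo–M2: 65 × 6 = 390
Total cost = 565.
Hilo ships 80 of its 80, leaving 0.

0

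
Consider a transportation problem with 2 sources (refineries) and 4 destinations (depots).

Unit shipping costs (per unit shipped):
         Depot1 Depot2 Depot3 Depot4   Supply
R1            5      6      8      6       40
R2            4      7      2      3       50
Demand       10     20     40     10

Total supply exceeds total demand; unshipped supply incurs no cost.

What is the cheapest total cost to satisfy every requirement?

An optimal shipping plan:
  R1 to Depot1: 10 × 5 = 50
  R1 to Depot2: 20 × 6 = 120
  R2 to Depot3: 40 × 2 = 80
  R2 to Depot4: 10 × 3 = 30
Total = 50 + 120 + 80 + 30 = 280.

280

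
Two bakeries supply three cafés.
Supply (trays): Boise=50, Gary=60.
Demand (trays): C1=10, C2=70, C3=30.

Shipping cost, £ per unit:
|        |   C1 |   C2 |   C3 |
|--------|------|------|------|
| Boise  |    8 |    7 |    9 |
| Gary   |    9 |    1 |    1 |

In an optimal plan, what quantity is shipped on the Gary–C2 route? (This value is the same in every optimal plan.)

30

Optimal shipments:
  Boise→C1: 10 × £8 = £80
  Boise→C2: 40 × £7 = £280
  Gary→C2: 30 × £1 = £30
  Gary→C3: 30 × £1 = £30
Total cost = £420.
So Gary→C2 carries 30 trays.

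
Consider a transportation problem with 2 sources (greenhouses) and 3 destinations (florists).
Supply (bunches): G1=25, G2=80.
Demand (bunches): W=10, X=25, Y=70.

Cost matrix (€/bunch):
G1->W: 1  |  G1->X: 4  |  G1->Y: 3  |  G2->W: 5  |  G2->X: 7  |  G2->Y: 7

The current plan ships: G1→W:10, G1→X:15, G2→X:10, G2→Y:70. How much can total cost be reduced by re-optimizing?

15

Current plan cost = 10·1 + 15·4 + 10·7 + 70·7 = €630.
Optimal plan:
  G1->Y: 25 × €3 = €75
  G2->W: 10 × €5 = €50
  G2->X: 25 × €7 = €175
  G2->Y: 45 × €7 = €315
Optimal cost = €615.
Saving = 630 − 615 = €15.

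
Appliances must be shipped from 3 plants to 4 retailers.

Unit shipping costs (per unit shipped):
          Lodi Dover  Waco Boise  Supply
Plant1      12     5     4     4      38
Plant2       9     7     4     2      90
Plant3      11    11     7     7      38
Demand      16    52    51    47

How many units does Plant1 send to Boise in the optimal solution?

0

Optimal shipments:
  Plant1–Dover: 38 × 5 = 190
  Plant2–Dover: 14 × 7 = 98
  Plant2–Waco: 29 × 4 = 116
  Plant2–Boise: 47 × 2 = 94
  Plant3–Lodi: 16 × 11 = 176
  Plant3–Waco: 22 × 7 = 154
Total cost = 828.
The route Plant1→Boise is not used.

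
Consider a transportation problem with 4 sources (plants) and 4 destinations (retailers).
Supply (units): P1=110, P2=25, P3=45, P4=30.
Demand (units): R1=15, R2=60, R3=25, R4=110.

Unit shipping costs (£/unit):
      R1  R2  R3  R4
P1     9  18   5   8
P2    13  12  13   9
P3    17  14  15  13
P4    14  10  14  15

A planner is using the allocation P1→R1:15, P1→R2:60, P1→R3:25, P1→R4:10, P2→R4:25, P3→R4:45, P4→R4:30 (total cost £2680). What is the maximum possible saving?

720

Current plan cost = 15·9 + 60·18 + 25·5 + 10·8 + 25·9 + 45·13 + 30·15 = £2680.
Optimal plan:
  P1 to R1: 15 × £9 = £135
  P1 to R3: 25 × £5 = £125
  P1 to R4: 70 × £8 = £560
  P2 to R4: 25 × £9 = £225
  P3 to R2: 30 × £14 = £420
  P3 to R4: 15 × £13 = £195
  P4 to R2: 30 × £10 = £300
Optimal cost = £1960.
Saving = 2680 − 1960 = £720.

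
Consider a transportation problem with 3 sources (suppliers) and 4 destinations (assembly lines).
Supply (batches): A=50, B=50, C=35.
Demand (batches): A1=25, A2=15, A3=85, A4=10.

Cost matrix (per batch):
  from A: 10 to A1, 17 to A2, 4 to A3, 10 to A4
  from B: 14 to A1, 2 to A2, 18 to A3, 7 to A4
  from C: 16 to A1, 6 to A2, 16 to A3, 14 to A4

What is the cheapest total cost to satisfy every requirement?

Optimal allocation:
  A–A3: 50 batches
  B–A1: 25 batches
  B–A2: 15 batches
  B–A4: 10 batches
  C–A3: 35 batches
Total cost = 1210.

1210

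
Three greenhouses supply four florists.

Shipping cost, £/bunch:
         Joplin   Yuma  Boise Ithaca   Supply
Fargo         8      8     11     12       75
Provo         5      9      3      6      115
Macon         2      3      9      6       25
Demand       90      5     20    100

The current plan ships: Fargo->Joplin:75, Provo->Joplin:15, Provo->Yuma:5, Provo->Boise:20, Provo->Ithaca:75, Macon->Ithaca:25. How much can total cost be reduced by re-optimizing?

80

Current plan cost = 75·8 + 15·5 + 5·9 + 20·3 + 75·6 + 25·6 = £1380.
Optimal plan:
  Fargo→Joplin: 65 × £8 = £520
  Fargo→Yuma: 5 × £8 = £40
  Fargo→Ithaca: 5 × £12 = £60
  Provo→Boise: 20 × £3 = £60
  Provo→Ithaca: 95 × £6 = £570
  Macon→Joplin: 25 × £2 = £50
Optimal cost = £1300.
Saving = 1380 − 1300 = £80.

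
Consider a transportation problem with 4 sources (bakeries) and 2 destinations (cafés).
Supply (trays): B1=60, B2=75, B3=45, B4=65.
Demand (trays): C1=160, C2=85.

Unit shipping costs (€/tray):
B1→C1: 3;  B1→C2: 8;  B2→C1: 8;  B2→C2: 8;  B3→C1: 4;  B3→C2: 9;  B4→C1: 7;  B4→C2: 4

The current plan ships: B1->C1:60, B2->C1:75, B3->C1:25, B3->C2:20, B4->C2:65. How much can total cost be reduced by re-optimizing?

Current plan cost = 60·3 + 75·8 + 25·4 + 20·9 + 65·4 = €1320.
Optimal plan:
  B1 to C1: 60 × €3 = €180
  B2 to C1: 55 × €8 = €440
  B2 to C2: 20 × €8 = €160
  B3 to C1: 45 × €4 = €180
  B4 to C2: 65 × €4 = €260
Optimal cost = €1220.
Saving = 1320 − 1220 = €100.

100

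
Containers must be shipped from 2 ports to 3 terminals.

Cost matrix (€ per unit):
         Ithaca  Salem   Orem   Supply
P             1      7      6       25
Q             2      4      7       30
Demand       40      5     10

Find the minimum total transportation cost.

145

One minimum-cost allocation:
  P to Ithaca: 15 TEU
  P to Orem: 10 TEU
  Q to Ithaca: 25 TEU
  Q to Salem: 5 TEU
Total cost = €145.
(Supply check: P ships 25; Q ships 30.)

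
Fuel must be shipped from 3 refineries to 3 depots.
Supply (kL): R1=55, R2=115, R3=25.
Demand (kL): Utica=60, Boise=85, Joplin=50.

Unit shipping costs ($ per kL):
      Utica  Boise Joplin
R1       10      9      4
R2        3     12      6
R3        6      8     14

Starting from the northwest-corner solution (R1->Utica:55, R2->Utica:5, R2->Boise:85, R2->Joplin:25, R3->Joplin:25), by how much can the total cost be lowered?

850

Current plan cost = 55·10 + 5·3 + 85·12 + 25·6 + 25·14 = $2085.
Optimal plan:
  R1→Boise: 55 × $9 = $495
  R2→Utica: 60 × $3 = $180
  R2→Boise: 5 × $12 = $60
  R2→Joplin: 50 × $6 = $300
  R3→Boise: 25 × $8 = $200
Optimal cost = $1235.
Saving = 2085 − 1235 = $850.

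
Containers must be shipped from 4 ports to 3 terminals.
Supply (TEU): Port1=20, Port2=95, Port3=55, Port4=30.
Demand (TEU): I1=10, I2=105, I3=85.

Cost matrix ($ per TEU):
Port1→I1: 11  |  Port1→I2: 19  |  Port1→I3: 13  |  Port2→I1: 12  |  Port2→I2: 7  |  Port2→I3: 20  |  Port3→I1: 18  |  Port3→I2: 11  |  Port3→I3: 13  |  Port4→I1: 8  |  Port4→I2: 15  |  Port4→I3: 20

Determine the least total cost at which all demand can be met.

2070

An optimal shipping plan:
  Port1→I3: 20 TEU
  Port2→I2: 95 TEU
  Port3→I3: 55 TEU
  Port4→I1: 10 TEU
  Port4→I2: 10 TEU
  Port4→I3: 10 TEU
Total cost = $2070.
(Supply check: Port1 ships 20; Port2 ships 95; Port3 ships 55; Port4 ships 30.)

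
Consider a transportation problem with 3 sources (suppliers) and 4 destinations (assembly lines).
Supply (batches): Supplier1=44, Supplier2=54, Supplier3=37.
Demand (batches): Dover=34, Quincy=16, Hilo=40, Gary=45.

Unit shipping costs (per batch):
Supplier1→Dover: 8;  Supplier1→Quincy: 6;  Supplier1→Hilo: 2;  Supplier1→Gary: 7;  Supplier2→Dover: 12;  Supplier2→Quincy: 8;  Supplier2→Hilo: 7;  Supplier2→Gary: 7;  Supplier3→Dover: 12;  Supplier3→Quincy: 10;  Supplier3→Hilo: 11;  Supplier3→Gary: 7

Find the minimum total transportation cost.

915

A cheapest plan:
  Supplier1->Dover: 4 × 8 = 32
  Supplier1->Hilo: 40 × 2 = 80
  Supplier2->Dover: 30 × 12 = 360
  Supplier2->Quincy: 16 × 8 = 128
  Supplier2->Gary: 8 × 7 = 56
  Supplier3->Gary: 37 × 7 = 259
Total = 32 + 80 + 360 + 128 + 56 + 259 = 915.
(Supply check: Supplier1 ships 44; Supplier2 ships 54; Supplier3 ships 37.)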